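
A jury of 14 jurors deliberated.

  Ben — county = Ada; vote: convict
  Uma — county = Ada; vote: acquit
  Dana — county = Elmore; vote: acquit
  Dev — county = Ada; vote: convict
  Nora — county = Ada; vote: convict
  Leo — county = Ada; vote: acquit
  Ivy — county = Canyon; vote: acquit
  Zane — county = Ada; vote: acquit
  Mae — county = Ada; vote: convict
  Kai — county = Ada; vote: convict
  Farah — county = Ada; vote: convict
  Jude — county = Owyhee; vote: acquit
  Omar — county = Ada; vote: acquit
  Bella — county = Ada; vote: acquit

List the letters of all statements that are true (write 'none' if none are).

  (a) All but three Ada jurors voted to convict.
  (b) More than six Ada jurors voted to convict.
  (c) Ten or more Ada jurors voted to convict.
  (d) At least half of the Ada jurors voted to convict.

|A| = 11, |A ∩ B| = 6, |A ∖ B| = 5.
(a) |A ∖ B| = 3: fails.
(b) |A ∩ B| > 6: fails.
(c) |A ∩ B| ≥ 10: fails.
(d) |A ∩ B| ≥ |A ∖ B|: holds.

(d)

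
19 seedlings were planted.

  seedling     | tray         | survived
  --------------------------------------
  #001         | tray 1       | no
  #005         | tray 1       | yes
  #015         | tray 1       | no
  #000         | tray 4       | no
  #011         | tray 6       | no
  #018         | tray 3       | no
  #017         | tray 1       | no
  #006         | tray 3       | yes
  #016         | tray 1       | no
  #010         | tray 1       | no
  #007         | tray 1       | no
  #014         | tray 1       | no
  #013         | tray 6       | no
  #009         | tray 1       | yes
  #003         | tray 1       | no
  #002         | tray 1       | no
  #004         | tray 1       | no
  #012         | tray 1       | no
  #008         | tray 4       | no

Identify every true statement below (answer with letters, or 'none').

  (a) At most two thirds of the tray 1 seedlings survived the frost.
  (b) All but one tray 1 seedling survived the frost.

(a)

|A| = 13, |A ∩ B| = 2, |A ∖ B| = 11.
(a) |A ∩ B| / |A| ≤ 2/3: holds.
(b) |A ∖ B| = 1: fails.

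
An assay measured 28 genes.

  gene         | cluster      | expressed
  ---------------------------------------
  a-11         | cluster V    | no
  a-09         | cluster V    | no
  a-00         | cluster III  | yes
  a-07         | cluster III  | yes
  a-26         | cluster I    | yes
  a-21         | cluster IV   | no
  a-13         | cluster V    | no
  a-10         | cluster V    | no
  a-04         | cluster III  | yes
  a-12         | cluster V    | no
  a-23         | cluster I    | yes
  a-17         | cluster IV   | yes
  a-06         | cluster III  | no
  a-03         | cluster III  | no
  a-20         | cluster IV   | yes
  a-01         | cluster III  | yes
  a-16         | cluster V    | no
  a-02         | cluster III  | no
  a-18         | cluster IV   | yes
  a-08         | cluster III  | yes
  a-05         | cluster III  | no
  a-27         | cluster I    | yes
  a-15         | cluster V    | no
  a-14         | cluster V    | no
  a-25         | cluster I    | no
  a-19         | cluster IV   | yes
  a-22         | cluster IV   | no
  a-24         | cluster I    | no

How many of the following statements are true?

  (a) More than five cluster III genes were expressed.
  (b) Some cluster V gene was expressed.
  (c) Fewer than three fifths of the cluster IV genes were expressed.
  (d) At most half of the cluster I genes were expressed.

(a) cluster III: |A| = 9, |A ∩ B| = 5; needs |A ∩ B| > 5 — false.
(b) cluster V: |A| = 8, |A ∩ B| = 0; needs A ∩ B ≠ ∅ (|A ∩ B| ≥ 1) — false.
(c) cluster IV: |A| = 6, |A ∩ B| = 4; needs |A ∩ B| / |A| < 3/5 — false.
(d) cluster I: |A| = 5, |A ∩ B| = 3; needs |A ∩ B| ≤ |A ∖ B| — false.

0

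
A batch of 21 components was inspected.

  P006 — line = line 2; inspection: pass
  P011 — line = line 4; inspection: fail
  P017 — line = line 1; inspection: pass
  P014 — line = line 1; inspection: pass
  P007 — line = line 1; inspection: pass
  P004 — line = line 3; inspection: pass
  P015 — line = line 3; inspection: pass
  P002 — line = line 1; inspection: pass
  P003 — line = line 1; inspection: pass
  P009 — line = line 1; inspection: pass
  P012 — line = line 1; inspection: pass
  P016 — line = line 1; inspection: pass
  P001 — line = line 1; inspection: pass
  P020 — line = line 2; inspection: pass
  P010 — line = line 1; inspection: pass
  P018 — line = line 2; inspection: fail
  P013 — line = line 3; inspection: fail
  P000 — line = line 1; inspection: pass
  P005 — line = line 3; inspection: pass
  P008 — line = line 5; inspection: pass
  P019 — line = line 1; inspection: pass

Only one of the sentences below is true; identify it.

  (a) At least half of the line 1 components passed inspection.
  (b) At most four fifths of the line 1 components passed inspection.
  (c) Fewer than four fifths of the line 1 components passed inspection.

(a)

|A| = 12, |A ∩ B| = 12, |A ∖ B| = 0.
(a) requires |A ∩ B| ≥ |A ∖ B|: true.
(b) requires |A ∩ B| / |A| ≤ 4/5: false.
(c) requires |A ∩ B| / |A| < 4/5: false.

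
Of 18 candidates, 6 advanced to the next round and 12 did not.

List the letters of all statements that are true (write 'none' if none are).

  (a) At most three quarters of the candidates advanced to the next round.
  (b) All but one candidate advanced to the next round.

(a)

|A| = 18, |A ∩ B| = 6, |A ∖ B| = 12.
(a) |A ∩ B| / |A| ≤ 3/4: holds.
(b) |A ∖ B| = 1: fails.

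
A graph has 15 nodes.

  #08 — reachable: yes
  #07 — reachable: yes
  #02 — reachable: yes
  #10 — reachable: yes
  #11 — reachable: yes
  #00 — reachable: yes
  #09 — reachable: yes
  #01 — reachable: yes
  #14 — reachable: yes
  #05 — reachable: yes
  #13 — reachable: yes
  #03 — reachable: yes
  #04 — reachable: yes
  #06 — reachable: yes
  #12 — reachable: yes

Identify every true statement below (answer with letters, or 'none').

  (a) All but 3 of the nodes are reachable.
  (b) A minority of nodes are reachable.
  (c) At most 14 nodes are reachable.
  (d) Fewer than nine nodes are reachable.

|A| = 15, |A ∩ B| = 15, |A ∖ B| = 0.
(a) |A ∖ B| = 3: fails.
(b) |A ∩ B| < |A ∖ B|: fails.
(c) |A ∩ B| ≤ 14: fails.
(d) |A ∩ B| < 9: fails.

none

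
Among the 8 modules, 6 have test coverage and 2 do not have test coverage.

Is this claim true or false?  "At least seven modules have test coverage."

The determiner here denotes the relation: |A ∩ B| ≥ 7.
|A| = 8, |A ∩ B| = 6, |A ∖ B| = 2.
|A ∩ B| = 6, so the statement is false.

False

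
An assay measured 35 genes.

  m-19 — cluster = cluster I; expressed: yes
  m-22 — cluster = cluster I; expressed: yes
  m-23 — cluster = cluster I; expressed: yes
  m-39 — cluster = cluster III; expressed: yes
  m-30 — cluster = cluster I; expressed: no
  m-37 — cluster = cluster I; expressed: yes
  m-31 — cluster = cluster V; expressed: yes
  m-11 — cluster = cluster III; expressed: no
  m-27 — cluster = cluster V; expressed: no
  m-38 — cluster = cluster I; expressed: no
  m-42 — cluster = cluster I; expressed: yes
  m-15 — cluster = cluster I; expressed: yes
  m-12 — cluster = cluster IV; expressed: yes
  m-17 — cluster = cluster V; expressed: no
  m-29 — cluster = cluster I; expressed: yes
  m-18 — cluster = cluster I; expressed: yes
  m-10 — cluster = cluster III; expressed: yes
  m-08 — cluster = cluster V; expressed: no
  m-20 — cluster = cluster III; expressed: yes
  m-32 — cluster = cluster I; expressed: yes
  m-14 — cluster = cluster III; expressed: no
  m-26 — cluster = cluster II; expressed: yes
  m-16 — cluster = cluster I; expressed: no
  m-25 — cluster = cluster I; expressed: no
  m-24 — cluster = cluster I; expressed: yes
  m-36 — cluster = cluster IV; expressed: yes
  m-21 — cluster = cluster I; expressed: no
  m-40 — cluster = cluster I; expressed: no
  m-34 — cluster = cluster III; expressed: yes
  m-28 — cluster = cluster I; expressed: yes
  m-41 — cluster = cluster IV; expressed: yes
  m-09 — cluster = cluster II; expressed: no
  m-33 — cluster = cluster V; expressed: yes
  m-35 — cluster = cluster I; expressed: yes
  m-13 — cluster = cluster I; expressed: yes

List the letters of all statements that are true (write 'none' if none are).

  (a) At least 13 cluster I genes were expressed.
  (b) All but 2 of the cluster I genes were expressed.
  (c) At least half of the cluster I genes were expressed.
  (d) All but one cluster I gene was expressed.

|A| = 19, |A ∩ B| = 13, |A ∖ B| = 6.
(a) |A ∩ B| ≥ 13: holds.
(b) |A ∖ B| = 2: fails.
(c) |A ∩ B| ≥ |A ∖ B|: holds.
(d) |A ∖ B| = 1: fails.

(a), (c)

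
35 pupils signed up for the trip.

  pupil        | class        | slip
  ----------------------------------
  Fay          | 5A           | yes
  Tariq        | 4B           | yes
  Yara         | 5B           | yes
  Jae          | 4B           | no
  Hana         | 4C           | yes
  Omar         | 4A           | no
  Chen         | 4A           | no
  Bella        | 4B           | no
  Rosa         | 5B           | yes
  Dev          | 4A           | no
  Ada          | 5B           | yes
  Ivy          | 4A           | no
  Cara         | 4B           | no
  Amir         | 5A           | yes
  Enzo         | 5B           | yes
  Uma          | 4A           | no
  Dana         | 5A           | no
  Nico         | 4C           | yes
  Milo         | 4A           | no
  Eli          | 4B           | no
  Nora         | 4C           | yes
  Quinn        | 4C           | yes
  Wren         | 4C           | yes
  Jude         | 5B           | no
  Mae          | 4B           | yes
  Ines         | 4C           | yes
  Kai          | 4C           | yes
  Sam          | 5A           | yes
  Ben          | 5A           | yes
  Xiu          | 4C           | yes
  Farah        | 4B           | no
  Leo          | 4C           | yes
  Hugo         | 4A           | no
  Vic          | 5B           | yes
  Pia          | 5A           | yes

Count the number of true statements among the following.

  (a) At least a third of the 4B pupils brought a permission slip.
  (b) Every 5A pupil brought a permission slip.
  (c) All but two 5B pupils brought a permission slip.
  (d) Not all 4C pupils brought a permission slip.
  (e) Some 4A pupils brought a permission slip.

0

(a) 4B: |A| = 7, |A ∩ B| = 2; needs |A ∩ B| / |A| ≥ 1/3 — false.
(b) 5A: |A| = 6, |A ∩ B| = 5; needs A ⊆ B, i.e. every element of A is in B (|A ∖ B| = 0) — false.
(c) 5B: |A| = 6, |A ∩ B| = 5; needs |A ∖ B| = 2 — false.
(d) 4C: |A| = 9, |A ∩ B| = 9; needs A ⊄ B (|A ∖ B| ≥ 1) — false.
(e) 4A: |A| = 7, |A ∩ B| = 0; needs A ∩ B ≠ ∅ (|A ∩ B| ≥ 1) — false.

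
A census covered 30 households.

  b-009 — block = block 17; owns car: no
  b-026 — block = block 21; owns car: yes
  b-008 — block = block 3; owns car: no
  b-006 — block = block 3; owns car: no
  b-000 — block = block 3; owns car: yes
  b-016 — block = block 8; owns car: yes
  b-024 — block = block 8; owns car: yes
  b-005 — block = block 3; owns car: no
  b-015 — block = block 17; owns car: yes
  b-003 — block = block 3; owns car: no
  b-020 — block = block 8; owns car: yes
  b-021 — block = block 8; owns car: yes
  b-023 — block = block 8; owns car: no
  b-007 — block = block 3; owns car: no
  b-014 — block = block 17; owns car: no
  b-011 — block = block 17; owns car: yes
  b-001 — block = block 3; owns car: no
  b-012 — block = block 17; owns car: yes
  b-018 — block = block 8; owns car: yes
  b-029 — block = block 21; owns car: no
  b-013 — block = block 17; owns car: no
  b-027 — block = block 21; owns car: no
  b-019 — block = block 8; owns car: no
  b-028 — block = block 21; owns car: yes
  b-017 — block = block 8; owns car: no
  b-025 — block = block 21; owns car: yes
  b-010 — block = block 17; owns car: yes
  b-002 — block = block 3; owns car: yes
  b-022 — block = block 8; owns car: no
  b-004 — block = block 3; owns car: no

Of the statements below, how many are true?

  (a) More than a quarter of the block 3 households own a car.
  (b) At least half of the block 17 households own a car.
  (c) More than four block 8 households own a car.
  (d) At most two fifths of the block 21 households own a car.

(a) block 3: |A| = 9, |A ∩ B| = 2; needs |A ∩ B| / |A| > 1/4 — false.
(b) block 17: |A| = 7, |A ∩ B| = 4; needs |A ∩ B| ≥ |A ∖ B| — true.
(c) block 8: |A| = 9, |A ∩ B| = 5; needs |A ∩ B| > 4 — true.
(d) block 21: |A| = 5, |A ∩ B| = 3; needs |A ∩ B| / |A| ≤ 2/5 — false.

2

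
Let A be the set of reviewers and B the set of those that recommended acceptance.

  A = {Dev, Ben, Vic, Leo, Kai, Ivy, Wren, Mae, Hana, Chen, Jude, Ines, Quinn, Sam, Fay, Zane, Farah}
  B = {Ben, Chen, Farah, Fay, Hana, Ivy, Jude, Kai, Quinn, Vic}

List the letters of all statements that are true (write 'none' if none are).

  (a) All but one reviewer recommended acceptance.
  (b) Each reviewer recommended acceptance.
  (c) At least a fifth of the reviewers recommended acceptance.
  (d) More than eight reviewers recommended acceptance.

(c), (d)

|A| = 17, |A ∩ B| = 10, |A ∖ B| = 7.
(a) |A ∖ B| = 1: fails.
(b) A ⊆ B, i.e. every element of A is in B (|A ∖ B| = 0): fails.
(c) |A ∩ B| / |A| ≥ 1/5: holds.
(d) |A ∩ B| > 8: holds.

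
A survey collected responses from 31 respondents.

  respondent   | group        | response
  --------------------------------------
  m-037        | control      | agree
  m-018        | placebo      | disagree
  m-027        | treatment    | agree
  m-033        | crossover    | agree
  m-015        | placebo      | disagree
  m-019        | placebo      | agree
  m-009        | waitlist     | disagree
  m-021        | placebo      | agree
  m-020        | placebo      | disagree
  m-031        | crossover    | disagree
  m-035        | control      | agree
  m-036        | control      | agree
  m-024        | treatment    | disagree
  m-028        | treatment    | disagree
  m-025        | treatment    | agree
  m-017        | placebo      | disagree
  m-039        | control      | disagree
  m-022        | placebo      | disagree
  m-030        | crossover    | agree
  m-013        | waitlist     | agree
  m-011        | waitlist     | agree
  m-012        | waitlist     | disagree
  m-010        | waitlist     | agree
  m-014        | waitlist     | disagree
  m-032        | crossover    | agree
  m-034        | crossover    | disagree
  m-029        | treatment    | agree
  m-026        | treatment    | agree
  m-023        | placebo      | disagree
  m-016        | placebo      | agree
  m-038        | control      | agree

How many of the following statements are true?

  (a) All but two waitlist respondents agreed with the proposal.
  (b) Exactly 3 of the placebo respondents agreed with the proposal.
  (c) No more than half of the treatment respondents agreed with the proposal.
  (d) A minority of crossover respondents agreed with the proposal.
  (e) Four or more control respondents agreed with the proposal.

2

(a) waitlist: |A| = 6, |A ∩ B| = 3; needs |A ∖ B| = 2 — false.
(b) placebo: |A| = 9, |A ∩ B| = 3; needs |A ∩ B| = 3 — true.
(c) treatment: |A| = 6, |A ∩ B| = 4; needs |A ∩ B| ≤ |A ∖ B| — false.
(d) crossover: |A| = 5, |A ∩ B| = 3; needs |A ∩ B| < |A ∖ B| — false.
(e) control: |A| = 5, |A ∩ B| = 4; needs |A ∩ B| ≥ 4 — true.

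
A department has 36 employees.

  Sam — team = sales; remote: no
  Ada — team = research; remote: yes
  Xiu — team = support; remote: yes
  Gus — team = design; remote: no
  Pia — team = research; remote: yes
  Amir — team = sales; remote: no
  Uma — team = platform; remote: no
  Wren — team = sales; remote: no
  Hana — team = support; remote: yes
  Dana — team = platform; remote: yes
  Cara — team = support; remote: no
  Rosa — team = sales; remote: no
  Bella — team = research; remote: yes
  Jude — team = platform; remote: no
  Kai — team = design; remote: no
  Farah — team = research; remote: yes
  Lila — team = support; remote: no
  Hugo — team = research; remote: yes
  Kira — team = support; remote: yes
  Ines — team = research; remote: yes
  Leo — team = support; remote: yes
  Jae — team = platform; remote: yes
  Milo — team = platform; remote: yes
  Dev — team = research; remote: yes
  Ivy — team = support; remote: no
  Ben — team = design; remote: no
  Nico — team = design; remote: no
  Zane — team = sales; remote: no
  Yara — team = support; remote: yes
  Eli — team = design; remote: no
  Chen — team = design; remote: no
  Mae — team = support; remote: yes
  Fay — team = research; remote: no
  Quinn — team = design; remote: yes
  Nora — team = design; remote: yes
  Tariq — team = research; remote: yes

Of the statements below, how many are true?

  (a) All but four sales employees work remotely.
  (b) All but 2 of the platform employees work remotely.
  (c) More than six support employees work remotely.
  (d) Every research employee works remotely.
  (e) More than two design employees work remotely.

(a) sales: |A| = 5, |A ∩ B| = 0; needs |A ∖ B| = 4 — false.
(b) platform: |A| = 5, |A ∩ B| = 3; needs |A ∖ B| = 2 — true.
(c) support: |A| = 9, |A ∩ B| = 6; needs |A ∩ B| > 6 — false.
(d) research: |A| = 9, |A ∩ B| = 8; needs A ⊆ B, i.e. every element of A is in B (|A ∖ B| = 0) — false.
(e) design: |A| = 8, |A ∩ B| = 2; needs |A ∩ B| > 2 — false.

1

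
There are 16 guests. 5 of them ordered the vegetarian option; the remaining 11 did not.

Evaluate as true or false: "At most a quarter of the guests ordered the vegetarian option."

Truth condition: |A ∩ B| / |A| ≤ 1/4.
|A| = 16, |A ∩ B| = 5, |A ∖ B| = 11.
|A ∩ B|/|A| = 5/16, so the statement is false.

False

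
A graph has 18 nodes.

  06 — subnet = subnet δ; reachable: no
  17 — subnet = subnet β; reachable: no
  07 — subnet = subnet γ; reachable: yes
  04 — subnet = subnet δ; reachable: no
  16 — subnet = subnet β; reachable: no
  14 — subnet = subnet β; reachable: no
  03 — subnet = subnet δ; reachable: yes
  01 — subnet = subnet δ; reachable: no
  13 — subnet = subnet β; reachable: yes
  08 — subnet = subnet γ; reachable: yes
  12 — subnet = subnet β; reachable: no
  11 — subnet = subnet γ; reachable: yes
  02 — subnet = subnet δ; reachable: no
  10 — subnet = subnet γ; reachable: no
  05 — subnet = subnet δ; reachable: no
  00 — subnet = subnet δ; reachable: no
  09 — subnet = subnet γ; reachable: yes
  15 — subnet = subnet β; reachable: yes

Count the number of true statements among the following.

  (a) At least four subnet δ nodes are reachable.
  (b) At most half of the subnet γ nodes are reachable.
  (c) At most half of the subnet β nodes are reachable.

(a) subnet δ: |A| = 7, |A ∩ B| = 1; needs |A ∩ B| ≥ 4 — false.
(b) subnet γ: |A| = 5, |A ∩ B| = 4; needs |A ∩ B| ≤ |A ∖ B| — false.
(c) subnet β: |A| = 6, |A ∩ B| = 2; needs |A ∩ B| ≤ |A ∖ B| — true.

1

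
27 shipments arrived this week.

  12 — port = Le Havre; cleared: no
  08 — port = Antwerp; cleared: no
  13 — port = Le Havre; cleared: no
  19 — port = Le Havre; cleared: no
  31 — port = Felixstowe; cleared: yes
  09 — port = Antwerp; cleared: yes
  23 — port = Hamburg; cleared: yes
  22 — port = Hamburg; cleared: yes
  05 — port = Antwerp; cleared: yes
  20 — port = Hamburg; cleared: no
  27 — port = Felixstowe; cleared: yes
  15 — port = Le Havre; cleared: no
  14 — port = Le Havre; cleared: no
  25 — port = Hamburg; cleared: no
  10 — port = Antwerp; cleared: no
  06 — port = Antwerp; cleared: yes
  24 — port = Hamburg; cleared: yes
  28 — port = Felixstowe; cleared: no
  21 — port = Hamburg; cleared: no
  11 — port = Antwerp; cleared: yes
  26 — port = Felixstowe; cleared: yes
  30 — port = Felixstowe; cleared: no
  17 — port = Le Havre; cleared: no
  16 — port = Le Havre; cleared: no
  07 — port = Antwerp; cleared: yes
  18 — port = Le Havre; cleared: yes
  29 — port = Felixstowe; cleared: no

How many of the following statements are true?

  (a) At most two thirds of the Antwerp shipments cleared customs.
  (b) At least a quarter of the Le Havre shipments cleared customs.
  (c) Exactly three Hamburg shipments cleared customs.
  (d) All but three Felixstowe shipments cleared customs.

2

(a) Antwerp: |A| = 7, |A ∩ B| = 5; needs |A ∩ B| / |A| ≤ 2/3 — false.
(b) Le Havre: |A| = 8, |A ∩ B| = 1; needs |A ∩ B| / |A| ≥ 1/4 — false.
(c) Hamburg: |A| = 6, |A ∩ B| = 3; needs |A ∩ B| = 3 — true.
(d) Felixstowe: |A| = 6, |A ∩ B| = 3; needs |A ∖ B| = 3 — true.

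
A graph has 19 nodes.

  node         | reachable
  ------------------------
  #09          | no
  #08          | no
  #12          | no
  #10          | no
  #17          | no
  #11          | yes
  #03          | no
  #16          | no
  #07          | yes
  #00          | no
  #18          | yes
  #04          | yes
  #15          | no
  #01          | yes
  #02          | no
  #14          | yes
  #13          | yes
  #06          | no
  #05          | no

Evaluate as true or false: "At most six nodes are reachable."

False

'At most six nodes are reachable' holds iff |A ∩ B| ≤ 6.
|A| = 19, |A ∩ B| = 7, |A ∖ B| = 12.
|A ∩ B| = 7, so the statement is false.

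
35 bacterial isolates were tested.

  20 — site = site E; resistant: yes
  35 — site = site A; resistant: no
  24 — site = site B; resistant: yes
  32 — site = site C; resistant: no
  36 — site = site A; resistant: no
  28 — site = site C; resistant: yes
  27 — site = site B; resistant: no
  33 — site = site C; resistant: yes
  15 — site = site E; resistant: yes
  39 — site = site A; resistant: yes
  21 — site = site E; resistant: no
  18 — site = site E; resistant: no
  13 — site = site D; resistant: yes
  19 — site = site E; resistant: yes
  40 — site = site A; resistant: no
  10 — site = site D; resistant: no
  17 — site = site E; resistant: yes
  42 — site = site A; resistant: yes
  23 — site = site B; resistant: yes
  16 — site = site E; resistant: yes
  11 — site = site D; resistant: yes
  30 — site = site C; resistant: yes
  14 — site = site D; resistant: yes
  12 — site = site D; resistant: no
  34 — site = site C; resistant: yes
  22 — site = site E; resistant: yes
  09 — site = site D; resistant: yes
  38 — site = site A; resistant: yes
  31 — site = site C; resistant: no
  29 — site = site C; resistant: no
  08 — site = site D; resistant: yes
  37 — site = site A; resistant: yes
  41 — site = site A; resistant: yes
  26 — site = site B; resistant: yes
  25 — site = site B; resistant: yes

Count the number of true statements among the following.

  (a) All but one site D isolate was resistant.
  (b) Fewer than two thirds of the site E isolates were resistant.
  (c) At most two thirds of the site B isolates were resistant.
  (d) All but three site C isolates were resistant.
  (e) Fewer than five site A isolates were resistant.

1

(a) site D: |A| = 7, |A ∩ B| = 5; needs |A ∖ B| = 1 — false.
(b) site E: |A| = 8, |A ∩ B| = 6; needs |A ∩ B| / |A| < 2/3 — false.
(c) site B: |A| = 5, |A ∩ B| = 4; needs |A ∩ B| / |A| ≤ 2/3 — false.
(d) site C: |A| = 7, |A ∩ B| = 4; needs |A ∖ B| = 3 — true.
(e) site A: |A| = 8, |A ∩ B| = 5; needs |A ∩ B| < 5 — false.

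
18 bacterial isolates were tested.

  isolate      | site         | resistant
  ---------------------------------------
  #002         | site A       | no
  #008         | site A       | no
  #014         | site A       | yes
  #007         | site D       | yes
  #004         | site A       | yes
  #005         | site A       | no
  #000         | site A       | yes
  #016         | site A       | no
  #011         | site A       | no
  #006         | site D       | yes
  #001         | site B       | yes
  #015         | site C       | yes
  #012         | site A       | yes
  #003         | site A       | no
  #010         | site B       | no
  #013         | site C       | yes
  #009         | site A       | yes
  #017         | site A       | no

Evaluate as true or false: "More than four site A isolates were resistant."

True

'More than four site A isolates were resistant' holds iff |A ∩ B| > 4.
A (the restrictor) = {#002, #008, #014, #004, #005, #000, #016, #011, #012, #003, #009, #017}, |A| = 12.
A ∩ B = {#014, #004, #000, #012, #009}, so |A ∩ B| = 5.
|A ∩ B| = 5, so the statement is true.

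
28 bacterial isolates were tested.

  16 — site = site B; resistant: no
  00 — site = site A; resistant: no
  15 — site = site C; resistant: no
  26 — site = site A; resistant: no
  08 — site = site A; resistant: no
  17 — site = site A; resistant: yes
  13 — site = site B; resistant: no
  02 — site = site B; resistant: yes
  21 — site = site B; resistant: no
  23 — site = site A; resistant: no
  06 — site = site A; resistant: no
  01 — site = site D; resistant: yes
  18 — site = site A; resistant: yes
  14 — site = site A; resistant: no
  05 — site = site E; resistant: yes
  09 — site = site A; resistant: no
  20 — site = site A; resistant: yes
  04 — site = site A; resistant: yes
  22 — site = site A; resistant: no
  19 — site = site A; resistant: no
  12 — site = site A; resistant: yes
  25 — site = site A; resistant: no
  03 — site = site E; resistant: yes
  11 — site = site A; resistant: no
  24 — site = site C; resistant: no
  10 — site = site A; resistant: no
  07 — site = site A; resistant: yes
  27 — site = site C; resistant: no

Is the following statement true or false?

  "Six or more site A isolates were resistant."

Truth condition: |A ∩ B| ≥ 6.
|A| = 18, |A ∩ B| = 6, |A ∖ B| = 12.
|A ∩ B| = 6, so the statement is true.

True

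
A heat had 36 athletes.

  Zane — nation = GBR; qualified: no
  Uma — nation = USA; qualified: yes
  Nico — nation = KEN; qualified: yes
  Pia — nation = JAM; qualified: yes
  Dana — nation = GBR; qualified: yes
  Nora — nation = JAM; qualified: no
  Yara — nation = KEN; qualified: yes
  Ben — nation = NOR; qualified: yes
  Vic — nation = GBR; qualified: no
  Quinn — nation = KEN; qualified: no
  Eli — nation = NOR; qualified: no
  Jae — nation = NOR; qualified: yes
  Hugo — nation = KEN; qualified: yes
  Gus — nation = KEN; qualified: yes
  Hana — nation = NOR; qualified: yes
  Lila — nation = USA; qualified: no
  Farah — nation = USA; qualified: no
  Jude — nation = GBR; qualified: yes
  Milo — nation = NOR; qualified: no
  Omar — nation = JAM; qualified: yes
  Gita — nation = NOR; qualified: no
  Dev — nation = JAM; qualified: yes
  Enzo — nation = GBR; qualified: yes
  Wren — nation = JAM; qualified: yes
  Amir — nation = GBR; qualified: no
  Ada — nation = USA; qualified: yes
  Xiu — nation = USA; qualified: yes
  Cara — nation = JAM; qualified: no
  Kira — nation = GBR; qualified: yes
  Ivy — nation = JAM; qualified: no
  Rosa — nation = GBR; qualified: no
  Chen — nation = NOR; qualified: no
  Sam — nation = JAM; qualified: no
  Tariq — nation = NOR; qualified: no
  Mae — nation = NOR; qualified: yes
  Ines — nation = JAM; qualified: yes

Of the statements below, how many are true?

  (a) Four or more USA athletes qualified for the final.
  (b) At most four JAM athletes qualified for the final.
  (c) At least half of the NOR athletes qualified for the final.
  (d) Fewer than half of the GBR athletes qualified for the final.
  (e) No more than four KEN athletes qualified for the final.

1

(a) USA: |A| = 5, |A ∩ B| = 3; needs |A ∩ B| ≥ 4 — false.
(b) JAM: |A| = 9, |A ∩ B| = 5; needs |A ∩ B| ≤ 4 — false.
(c) NOR: |A| = 9, |A ∩ B| = 4; needs |A ∩ B| ≥ |A ∖ B| — false.
(d) GBR: |A| = 8, |A ∩ B| = 4; needs |A ∩ B| < |A ∖ B| — false.
(e) KEN: |A| = 5, |A ∩ B| = 4; needs |A ∩ B| ≤ 4 — true.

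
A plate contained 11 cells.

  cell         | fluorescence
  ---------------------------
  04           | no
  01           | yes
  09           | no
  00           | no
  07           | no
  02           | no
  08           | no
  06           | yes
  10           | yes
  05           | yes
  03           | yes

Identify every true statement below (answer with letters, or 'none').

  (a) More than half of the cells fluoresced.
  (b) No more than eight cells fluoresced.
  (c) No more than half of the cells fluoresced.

|A| = 11, |A ∩ B| = 5, |A ∖ B| = 6.
(a) |A ∩ B| > |A ∖ B|: fails.
(b) |A ∩ B| ≤ 8: holds.
(c) |A ∩ B| ≤ |A ∖ B|: holds.

(b), (c)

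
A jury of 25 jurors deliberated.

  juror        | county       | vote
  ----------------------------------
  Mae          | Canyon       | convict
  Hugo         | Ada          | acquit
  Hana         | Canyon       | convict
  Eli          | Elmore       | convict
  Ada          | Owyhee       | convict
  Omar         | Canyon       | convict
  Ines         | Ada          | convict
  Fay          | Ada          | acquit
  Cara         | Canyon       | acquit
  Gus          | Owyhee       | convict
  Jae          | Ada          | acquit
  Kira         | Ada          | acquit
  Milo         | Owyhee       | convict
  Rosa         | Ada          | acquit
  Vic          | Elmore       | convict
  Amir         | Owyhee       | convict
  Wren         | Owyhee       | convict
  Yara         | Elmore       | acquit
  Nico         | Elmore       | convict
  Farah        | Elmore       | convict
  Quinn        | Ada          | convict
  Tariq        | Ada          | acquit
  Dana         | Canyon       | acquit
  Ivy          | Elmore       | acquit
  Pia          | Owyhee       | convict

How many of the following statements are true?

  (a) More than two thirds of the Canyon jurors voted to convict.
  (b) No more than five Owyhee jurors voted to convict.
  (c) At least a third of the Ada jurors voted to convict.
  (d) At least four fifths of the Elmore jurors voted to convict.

0

(a) Canyon: |A| = 5, |A ∩ B| = 3; needs |A ∩ B| / |A| > 2/3 — false.
(b) Owyhee: |A| = 6, |A ∩ B| = 6; needs |A ∩ B| ≤ 5 — false.
(c) Ada: |A| = 8, |A ∩ B| = 2; needs |A ∩ B| / |A| ≥ 1/3 — false.
(d) Elmore: |A| = 6, |A ∩ B| = 4; needs |A ∩ B| / |A| ≥ 4/5 — false.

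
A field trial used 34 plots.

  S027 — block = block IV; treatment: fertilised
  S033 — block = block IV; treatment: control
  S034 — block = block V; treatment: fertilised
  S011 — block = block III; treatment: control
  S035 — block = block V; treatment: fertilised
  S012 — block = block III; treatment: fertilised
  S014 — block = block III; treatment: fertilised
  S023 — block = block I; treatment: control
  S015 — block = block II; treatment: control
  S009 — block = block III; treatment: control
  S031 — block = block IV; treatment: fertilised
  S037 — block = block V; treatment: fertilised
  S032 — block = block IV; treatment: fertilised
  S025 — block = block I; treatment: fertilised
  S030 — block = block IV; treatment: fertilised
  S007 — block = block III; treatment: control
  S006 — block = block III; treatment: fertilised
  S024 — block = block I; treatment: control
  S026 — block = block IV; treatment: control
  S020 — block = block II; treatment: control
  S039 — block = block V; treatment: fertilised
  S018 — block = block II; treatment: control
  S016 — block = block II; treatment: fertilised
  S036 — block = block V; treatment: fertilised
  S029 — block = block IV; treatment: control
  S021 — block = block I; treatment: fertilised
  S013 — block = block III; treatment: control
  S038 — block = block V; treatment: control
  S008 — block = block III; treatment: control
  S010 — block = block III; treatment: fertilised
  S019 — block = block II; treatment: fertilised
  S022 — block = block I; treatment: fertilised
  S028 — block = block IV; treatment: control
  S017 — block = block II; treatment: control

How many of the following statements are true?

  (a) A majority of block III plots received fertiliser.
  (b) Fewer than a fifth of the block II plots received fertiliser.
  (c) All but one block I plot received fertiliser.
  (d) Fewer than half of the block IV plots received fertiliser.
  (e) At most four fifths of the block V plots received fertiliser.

(a) block III: |A| = 9, |A ∩ B| = 4; needs |A ∩ B| > |A ∖ B| — false.
(b) block II: |A| = 6, |A ∩ B| = 2; needs |A ∩ B| / |A| < 1/5 — false.
(c) block I: |A| = 5, |A ∩ B| = 3; needs |A ∖ B| = 1 — false.
(d) block IV: |A| = 8, |A ∩ B| = 4; needs |A ∩ B| < |A ∖ B| — false.
(e) block V: |A| = 6, |A ∩ B| = 5; needs |A ∩ B| / |A| ≤ 4/5 — false.

0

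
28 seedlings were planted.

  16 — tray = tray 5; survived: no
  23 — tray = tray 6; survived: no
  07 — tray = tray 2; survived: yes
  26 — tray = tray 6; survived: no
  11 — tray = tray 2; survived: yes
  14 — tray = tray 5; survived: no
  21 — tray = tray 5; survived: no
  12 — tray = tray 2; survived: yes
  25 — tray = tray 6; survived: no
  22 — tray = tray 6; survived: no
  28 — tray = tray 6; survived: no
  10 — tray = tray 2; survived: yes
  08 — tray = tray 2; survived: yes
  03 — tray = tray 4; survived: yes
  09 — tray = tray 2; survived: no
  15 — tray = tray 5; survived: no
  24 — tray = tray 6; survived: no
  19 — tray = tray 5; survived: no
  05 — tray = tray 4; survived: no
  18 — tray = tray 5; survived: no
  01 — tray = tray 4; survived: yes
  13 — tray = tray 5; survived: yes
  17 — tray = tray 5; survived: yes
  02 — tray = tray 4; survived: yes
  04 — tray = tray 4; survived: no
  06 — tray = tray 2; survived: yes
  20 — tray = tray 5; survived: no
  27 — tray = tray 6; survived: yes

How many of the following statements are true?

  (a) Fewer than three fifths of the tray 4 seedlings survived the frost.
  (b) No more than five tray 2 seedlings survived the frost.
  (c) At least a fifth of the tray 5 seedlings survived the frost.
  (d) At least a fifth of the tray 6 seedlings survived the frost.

(a) tray 4: |A| = 5, |A ∩ B| = 3; needs |A ∩ B| / |A| < 3/5 — false.
(b) tray 2: |A| = 7, |A ∩ B| = 6; needs |A ∩ B| ≤ 5 — false.
(c) tray 5: |A| = 9, |A ∩ B| = 2; needs |A ∩ B| / |A| ≥ 1/5 — true.
(d) tray 6: |A| = 7, |A ∩ B| = 1; needs |A ∩ B| / |A| ≥ 1/5 — false.

1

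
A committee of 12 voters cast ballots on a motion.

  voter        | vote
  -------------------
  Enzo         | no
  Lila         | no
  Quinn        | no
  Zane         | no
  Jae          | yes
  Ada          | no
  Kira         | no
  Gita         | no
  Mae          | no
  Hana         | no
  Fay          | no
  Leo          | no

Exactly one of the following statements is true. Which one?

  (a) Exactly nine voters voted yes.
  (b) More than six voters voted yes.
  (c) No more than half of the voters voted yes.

(c)

|A| = 12, |A ∩ B| = 1, |A ∖ B| = 11.
(a) requires |A ∩ B| = 9: false.
(b) requires |A ∩ B| > 6: false.
(c) requires |A ∩ B| ≤ |A ∖ B|: true.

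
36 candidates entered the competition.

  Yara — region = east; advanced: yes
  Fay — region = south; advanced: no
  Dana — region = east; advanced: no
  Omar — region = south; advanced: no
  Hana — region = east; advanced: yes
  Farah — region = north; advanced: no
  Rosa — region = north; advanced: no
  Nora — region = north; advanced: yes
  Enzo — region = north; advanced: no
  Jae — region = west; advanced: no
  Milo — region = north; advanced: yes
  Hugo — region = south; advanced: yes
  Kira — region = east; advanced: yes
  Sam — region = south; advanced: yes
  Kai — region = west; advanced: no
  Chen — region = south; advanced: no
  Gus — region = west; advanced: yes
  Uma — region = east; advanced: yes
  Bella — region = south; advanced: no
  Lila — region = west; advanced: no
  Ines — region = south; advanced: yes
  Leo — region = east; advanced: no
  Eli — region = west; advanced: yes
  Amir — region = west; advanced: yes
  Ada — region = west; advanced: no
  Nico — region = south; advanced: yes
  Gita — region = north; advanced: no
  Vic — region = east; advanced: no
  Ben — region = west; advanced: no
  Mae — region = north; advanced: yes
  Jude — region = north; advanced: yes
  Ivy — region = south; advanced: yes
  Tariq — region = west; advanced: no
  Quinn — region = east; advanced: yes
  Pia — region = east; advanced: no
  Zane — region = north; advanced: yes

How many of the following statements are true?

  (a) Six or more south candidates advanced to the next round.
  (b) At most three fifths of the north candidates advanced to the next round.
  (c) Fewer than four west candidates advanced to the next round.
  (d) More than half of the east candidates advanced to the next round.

(a) south: |A| = 9, |A ∩ B| = 5; needs |A ∩ B| ≥ 6 — false.
(b) north: |A| = 9, |A ∩ B| = 5; needs |A ∩ B| / |A| ≤ 3/5 — true.
(c) west: |A| = 9, |A ∩ B| = 3; needs |A ∩ B| < 4 — true.
(d) east: |A| = 9, |A ∩ B| = 5; needs |A ∩ B| > |A ∖ B| — true.

3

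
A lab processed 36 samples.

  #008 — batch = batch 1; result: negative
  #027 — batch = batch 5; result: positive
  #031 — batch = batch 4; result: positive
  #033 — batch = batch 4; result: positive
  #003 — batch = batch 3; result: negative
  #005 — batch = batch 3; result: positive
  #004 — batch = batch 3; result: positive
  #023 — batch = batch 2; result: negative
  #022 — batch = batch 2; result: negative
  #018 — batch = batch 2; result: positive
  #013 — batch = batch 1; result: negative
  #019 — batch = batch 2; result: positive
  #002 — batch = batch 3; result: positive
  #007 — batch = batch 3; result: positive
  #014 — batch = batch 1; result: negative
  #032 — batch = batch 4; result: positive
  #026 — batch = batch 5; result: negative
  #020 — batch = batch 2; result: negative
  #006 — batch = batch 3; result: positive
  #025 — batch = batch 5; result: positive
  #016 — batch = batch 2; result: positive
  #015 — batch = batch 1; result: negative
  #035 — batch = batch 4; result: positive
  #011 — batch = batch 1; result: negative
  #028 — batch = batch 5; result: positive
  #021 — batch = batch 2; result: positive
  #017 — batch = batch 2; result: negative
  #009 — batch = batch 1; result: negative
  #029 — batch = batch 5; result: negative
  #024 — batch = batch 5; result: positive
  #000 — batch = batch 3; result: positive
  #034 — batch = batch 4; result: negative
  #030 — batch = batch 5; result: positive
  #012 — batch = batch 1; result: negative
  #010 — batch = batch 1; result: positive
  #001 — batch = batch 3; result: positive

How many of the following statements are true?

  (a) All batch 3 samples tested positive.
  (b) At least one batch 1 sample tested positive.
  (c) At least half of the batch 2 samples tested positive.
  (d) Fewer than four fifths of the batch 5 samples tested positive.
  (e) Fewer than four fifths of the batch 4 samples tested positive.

3

(a) batch 3: |A| = 8, |A ∩ B| = 7; needs A ⊆ B, i.e. every element of A is in B (|A ∖ B| = 0) — false.
(b) batch 1: |A| = 8, |A ∩ B| = 1; needs A ∩ B ≠ ∅ (|A ∩ B| ≥ 1) — true.
(c) batch 2: |A| = 8, |A ∩ B| = 4; needs |A ∩ B| ≥ |A ∖ B| — true.
(d) batch 5: |A| = 7, |A ∩ B| = 5; needs |A ∩ B| / |A| < 4/5 — true.
(e) batch 4: |A| = 5, |A ∩ B| = 4; needs |A ∩ B| / |A| < 4/5 — false.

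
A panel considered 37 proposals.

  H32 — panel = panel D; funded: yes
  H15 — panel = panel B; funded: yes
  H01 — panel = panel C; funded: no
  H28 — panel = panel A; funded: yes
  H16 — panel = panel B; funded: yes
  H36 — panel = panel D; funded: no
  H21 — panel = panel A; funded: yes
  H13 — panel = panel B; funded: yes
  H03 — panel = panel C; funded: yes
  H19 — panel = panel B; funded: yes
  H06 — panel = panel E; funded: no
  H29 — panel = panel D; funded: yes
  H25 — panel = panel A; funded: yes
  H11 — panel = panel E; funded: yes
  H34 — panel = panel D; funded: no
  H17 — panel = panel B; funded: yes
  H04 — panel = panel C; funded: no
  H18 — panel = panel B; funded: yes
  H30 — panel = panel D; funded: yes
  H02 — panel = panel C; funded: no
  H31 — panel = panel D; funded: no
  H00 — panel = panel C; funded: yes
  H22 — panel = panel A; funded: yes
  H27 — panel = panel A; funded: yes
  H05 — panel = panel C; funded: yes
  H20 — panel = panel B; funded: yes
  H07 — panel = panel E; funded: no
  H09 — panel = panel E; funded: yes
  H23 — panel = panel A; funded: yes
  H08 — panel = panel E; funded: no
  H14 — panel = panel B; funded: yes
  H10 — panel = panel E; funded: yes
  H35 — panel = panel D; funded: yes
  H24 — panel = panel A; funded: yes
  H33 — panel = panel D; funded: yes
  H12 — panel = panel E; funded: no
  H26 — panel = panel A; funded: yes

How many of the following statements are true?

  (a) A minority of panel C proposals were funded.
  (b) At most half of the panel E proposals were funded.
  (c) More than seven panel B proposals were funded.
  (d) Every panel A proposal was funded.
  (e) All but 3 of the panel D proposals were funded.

(a) panel C: |A| = 6, |A ∩ B| = 3; needs |A ∩ B| < |A ∖ B| — false.
(b) panel E: |A| = 7, |A ∩ B| = 3; needs |A ∩ B| ≤ |A ∖ B| — true.
(c) panel B: |A| = 8, |A ∩ B| = 8; needs |A ∩ B| > 7 — true.
(d) panel A: |A| = 8, |A ∩ B| = 8; needs A ⊆ B, i.e. every element of A is in B (|A ∖ B| = 0) — true.
(e) panel D: |A| = 8, |A ∩ B| = 5; needs |A ∖ B| = 3 — true.

4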